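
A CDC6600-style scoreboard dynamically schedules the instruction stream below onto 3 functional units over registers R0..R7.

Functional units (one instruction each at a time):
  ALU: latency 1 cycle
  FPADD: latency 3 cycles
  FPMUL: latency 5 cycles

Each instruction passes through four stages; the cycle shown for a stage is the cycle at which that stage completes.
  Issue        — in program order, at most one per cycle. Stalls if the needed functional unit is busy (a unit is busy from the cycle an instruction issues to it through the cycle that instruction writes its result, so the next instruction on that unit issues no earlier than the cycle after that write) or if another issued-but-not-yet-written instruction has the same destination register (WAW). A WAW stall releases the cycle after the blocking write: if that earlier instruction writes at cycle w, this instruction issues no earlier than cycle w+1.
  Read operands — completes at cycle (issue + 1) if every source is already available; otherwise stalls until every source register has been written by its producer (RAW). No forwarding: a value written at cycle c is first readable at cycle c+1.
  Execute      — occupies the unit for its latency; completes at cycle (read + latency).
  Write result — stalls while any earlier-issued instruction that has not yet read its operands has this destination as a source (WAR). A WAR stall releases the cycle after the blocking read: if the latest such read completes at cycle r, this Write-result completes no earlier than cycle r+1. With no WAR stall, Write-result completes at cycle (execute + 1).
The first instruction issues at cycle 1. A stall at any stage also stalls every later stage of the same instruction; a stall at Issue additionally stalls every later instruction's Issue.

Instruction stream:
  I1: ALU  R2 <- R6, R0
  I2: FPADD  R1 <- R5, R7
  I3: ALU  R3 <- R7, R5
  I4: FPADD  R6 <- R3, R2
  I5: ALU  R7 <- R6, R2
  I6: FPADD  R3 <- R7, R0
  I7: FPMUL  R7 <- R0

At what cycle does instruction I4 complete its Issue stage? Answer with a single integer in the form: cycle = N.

cycle = 8

c1: I1 issues→ALU
c2: I1 reads; I2 issues→FPADD
c3: I1 exec-done; I2 reads
c4: I1 writes R2
c5: I3 issues→ALU
c6: I2 exec-done; I3 reads
c7: I2 writes R1; I3 exec-done
c8: I3 writes R3; I4 issues→FPADD
c9: I4 reads; I5 issues→ALU
c12: I4 exec-done
c13: I4 writes R6
c14: I5 reads; I6 issues→FPADD
c15: I5 exec-done
c16: I5 writes R7
c17: I6 reads; I7 issues→FPMUL
c18: I7 reads
c20: I6 exec-done
c21: I6 writes R3
c23: I7 exec-done
c24: I7 writes R7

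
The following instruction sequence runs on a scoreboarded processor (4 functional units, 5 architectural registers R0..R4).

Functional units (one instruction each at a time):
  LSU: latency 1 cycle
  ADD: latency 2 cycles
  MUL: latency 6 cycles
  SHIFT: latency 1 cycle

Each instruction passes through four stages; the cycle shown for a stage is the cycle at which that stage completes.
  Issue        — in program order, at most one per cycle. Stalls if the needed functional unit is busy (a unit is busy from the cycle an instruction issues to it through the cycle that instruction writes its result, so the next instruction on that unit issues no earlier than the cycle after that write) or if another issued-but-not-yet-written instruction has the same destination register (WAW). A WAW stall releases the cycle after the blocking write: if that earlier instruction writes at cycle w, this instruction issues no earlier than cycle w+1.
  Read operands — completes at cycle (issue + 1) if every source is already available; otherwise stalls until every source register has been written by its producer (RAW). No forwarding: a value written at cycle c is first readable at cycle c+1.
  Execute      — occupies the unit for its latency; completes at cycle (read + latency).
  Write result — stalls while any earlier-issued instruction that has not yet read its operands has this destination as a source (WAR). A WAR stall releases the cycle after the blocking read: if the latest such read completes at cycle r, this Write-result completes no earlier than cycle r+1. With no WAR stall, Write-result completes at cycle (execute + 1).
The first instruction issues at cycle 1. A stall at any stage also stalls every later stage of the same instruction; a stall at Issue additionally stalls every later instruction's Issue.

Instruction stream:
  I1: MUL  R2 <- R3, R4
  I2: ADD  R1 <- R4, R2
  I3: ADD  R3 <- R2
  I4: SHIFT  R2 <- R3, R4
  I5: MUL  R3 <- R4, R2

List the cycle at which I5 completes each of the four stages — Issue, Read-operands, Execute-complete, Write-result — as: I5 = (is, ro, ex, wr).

I5 = (19, 22, 28, 29)

1) issue 1, read 2, done 8, write 9
2) issue 2, read 10, done 12, write 13  <RAW R2: wait I1 write@9>
3) issue 14, read 15, done 17, write 18  <struct: ADD busy until I2 writes@13>
4) issue 15, read 19, done 20, write 21  <RAW R3: wait I3 write@18>
5) issue 19, read 22, done 28, write 29  <WAW R3: wait I3 write@18 / RAW R2: wait I4 write@21>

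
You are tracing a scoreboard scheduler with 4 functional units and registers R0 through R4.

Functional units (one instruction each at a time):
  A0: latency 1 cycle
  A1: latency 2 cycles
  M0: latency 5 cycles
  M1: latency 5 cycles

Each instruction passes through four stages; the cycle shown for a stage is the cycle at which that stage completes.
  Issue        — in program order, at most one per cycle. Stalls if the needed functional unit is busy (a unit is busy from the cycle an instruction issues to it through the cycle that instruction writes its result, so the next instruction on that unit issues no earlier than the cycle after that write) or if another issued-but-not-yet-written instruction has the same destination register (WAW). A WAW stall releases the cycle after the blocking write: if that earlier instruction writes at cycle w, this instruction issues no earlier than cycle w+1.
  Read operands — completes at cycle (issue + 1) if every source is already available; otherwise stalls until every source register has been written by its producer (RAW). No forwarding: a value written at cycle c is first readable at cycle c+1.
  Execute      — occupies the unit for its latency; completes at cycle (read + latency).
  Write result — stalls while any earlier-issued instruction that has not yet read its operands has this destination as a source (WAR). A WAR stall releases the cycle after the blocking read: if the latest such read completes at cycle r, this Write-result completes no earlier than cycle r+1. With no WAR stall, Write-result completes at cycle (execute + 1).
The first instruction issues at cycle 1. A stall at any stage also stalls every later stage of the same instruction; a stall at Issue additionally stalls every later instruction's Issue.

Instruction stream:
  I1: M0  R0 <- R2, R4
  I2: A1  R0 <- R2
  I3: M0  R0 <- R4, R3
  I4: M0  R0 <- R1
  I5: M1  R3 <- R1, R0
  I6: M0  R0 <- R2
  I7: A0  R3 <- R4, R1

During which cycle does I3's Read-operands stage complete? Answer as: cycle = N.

[1] I1 dispatched to M0
[2] I1 operands ready
[7] I1 complete
[8] R0←I1
[9] I2 dispatched to A1
[10] I2 operands ready
[12] I2 complete
[13] R0←I2
[14] I3 dispatched to M0
[15] I3 operands ready
[20] I3 complete
[21] R0←I3
[22] I4 dispatched to M0
[23] I4 operands ready, I5 dispatched to M1
[28] I4 complete
[29] R0←I4
[30] I5 operands ready, I6 dispatched to M0
[31] I6 operands ready
[35] I5 complete
[36] R3←I5, I6 complete
[37] R0←I6, I7 dispatched to A0
[38] I7 operands ready
[39] I7 complete
[40] R3←I7

cycle = 15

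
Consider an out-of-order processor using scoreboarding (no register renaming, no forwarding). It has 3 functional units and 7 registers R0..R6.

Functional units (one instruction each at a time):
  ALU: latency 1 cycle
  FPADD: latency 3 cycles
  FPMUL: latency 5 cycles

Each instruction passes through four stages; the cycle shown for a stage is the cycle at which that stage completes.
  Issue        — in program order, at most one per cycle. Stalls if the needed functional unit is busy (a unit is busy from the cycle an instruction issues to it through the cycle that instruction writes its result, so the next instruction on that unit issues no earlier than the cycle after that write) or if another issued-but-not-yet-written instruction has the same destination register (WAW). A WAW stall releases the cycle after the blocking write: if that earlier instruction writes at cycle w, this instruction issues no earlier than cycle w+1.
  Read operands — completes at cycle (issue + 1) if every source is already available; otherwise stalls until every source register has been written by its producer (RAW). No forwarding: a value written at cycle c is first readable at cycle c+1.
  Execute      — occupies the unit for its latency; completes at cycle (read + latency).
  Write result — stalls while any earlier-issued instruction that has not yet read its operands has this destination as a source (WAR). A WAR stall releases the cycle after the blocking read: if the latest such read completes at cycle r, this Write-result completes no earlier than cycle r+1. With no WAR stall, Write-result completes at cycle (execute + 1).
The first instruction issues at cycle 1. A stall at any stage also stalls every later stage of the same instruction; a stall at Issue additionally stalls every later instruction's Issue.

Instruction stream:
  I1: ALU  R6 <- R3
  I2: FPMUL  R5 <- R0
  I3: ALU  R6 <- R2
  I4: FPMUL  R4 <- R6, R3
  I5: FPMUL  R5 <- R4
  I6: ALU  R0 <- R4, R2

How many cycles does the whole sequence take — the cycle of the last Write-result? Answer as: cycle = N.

cycle = 25

I1: IS=1 RO=2 EX=3 WR=4
I2: IS=2 RO=3 EX=8 WR=9
I3: IS=5 RO=6 EX=7 WR=8  [struct: ALU busy until I1 writes@4]
I4: IS=10 RO=11 EX=16 WR=17  [struct: FPMUL busy until I2 writes@9]
I5: IS=18 RO=19 EX=24 WR=25  [struct: FPMUL busy until I4 writes@17]
I6: IS=19 RO=20 EX=21 WR=22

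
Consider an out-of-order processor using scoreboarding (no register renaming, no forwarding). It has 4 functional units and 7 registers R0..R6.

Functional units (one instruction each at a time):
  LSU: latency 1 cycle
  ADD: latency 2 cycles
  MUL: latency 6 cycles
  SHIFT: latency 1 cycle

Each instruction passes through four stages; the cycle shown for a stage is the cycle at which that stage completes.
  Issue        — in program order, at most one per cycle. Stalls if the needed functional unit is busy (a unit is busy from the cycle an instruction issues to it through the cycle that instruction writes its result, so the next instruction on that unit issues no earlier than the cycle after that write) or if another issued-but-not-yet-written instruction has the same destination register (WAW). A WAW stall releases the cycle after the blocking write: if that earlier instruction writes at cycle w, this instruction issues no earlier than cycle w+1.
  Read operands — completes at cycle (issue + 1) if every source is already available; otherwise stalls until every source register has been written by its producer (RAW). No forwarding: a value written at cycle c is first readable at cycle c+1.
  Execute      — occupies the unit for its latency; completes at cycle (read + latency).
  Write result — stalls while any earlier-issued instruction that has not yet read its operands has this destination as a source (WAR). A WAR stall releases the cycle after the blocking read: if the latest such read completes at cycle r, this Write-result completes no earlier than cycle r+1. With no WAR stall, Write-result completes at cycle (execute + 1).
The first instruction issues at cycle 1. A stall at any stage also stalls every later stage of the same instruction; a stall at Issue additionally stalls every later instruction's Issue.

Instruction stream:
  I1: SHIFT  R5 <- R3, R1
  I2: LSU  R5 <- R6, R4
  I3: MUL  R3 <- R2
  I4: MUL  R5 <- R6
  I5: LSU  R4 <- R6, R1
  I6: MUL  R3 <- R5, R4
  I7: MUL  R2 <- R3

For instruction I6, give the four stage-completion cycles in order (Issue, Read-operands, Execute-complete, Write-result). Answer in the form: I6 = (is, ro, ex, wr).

[1] I1→SHIFT
[2] I1 RO
[3] I1 EX
[4] I1 WR R5
[5] I2→LSU
[6] I2 RO · I3→MUL
[7] I2 EX · I3 RO
[8] I2 WR R5
[13] I3 EX
[14] I3 WR R3
[15] I4→MUL
[16] I4 RO · I5→LSU
[17] I5 RO
[18] I5 EX
[19] I5 WR R4
[22] I4 EX
[23] I4 WR R5
[24] I6→MUL
[25] I6 RO
[31] I6 EX
[32] I6 WR R3
[33] I7→MUL
[34] I7 RO
[40] I7 EX
[41] I7 WR R2

I6 = (24, 25, 31, 32)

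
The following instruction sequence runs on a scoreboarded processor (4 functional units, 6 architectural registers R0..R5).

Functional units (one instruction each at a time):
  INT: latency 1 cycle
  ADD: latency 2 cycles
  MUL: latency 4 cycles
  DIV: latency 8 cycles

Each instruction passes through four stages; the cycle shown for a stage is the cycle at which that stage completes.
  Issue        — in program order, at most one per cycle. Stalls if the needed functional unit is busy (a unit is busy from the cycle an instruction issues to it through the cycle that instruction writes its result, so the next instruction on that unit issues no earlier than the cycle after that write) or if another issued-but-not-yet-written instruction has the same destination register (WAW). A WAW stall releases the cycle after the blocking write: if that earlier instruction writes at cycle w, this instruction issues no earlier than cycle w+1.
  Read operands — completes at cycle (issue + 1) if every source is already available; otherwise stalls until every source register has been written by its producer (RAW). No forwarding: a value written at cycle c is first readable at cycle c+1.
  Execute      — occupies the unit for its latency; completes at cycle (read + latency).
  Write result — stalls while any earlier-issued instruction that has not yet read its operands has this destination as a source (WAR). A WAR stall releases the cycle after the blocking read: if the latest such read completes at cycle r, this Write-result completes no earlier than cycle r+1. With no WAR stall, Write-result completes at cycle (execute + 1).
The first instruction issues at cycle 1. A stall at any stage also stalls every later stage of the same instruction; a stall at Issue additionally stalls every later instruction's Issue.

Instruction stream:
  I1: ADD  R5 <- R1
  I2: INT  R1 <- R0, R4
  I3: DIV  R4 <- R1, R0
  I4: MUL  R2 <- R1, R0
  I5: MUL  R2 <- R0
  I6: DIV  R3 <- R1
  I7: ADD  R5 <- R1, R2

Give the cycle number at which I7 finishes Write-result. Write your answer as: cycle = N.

I1 -> (1, 2, 4, 5)
I2 -> (2, 3, 4, 5)
I3 -> (3, 6, 14, 15)  // RAW R1: wait I2 write@5
I4 -> (4, 6, 10, 11)  // RAW R1: wait I2 write@5
I5 -> (12, 13, 17, 18)  // struct: MUL busy until I4 writes@11
I6 -> (16, 17, 25, 26)  // struct: DIV busy until I3 writes@15
I7 -> (17, 19, 21, 22)  // RAW R2: wait I5 write@18

cycle = 22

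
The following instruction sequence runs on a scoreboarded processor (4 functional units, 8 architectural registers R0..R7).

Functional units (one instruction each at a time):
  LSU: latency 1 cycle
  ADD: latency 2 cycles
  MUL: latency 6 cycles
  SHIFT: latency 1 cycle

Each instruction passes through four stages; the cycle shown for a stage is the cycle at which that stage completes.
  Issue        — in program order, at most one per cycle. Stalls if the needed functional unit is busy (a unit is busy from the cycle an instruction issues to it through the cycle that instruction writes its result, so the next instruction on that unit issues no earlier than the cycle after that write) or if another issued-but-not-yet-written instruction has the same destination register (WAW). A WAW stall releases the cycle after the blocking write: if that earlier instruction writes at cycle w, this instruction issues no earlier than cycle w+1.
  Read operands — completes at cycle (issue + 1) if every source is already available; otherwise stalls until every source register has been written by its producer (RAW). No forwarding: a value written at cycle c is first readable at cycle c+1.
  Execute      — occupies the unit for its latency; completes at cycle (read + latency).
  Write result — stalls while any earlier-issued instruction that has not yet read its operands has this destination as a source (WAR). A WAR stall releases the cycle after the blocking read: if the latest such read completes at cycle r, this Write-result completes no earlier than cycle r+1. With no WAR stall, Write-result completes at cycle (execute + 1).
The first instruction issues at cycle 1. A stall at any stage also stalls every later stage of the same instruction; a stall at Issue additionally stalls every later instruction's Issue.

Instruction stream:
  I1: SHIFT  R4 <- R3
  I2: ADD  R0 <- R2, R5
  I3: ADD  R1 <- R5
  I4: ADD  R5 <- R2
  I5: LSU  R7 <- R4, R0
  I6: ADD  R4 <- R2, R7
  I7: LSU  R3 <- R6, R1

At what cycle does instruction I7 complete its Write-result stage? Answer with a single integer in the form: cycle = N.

cycle = 21

[1] I1 issues→SHIFT
[2] I1 reads · I2 issues→ADD
[3] I1 exec-done · I2 reads
[4] I1 writes R4
[5] I2 exec-done
[6] I2 writes R0
[7] I3 issues→ADD
[8] I3 reads
[10] I3 exec-done
[11] I3 writes R1
[12] I4 issues→ADD
[13] I4 reads · I5 issues→LSU
[14] I5 reads
[15] I4 exec-done · I5 exec-done
[16] I4 writes R5 · I5 writes R7
[17] I6 issues→ADD
[18] I6 reads · I7 issues→LSU
[19] I7 reads
[20] I6 exec-done · I7 exec-done
[21] I6 writes R4 · I7 writes R3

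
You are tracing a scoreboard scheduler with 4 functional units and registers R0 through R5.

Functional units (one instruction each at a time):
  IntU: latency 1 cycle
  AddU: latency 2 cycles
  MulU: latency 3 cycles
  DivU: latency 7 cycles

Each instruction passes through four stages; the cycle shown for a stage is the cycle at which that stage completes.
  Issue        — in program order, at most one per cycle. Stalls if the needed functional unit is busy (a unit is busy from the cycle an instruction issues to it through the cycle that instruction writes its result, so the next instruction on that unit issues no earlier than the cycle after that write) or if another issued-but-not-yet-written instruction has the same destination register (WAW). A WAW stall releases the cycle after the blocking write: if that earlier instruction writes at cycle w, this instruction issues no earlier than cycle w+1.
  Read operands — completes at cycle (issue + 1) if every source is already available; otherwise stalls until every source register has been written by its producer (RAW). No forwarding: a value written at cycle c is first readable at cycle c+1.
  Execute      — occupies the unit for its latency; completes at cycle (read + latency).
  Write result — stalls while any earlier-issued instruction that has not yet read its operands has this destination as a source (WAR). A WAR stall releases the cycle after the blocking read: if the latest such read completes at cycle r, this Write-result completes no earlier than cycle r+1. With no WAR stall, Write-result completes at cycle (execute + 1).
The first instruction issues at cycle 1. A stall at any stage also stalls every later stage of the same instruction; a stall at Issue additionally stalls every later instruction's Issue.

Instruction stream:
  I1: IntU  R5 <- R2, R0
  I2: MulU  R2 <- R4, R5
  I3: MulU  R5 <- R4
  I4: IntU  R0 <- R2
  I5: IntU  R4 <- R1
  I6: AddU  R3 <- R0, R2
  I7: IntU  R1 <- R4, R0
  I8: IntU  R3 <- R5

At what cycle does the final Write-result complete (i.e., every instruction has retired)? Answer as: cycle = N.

cycle 1: I1→IntU
cycle 2: I1 RO; I2→MulU
cycle 3: I1 EX
cycle 4: I1 WR R5
cycle 5: I2 RO
cycle 8: I2 EX
cycle 9: I2 WR R2
cycle 10: I3→MulU
cycle 11: I3 RO; I4→IntU
cycle 12: I4 RO
cycle 13: I4 EX
cycle 14: I3 EX; I4 WR R0
cycle 15: I3 WR R5; I5→IntU
cycle 16: I5 RO; I6→AddU
cycle 17: I5 EX; I6 RO
cycle 18: I5 WR R4
cycle 19: I6 EX; I7→IntU
cycle 20: I6 WR R3; I7 RO
cycle 21: I7 EX
cycle 22: I7 WR R1
cycle 23: I8→IntU
cycle 24: I8 RO
cycle 25: I8 EX
cycle 26: I8 WR R3

cycle = 26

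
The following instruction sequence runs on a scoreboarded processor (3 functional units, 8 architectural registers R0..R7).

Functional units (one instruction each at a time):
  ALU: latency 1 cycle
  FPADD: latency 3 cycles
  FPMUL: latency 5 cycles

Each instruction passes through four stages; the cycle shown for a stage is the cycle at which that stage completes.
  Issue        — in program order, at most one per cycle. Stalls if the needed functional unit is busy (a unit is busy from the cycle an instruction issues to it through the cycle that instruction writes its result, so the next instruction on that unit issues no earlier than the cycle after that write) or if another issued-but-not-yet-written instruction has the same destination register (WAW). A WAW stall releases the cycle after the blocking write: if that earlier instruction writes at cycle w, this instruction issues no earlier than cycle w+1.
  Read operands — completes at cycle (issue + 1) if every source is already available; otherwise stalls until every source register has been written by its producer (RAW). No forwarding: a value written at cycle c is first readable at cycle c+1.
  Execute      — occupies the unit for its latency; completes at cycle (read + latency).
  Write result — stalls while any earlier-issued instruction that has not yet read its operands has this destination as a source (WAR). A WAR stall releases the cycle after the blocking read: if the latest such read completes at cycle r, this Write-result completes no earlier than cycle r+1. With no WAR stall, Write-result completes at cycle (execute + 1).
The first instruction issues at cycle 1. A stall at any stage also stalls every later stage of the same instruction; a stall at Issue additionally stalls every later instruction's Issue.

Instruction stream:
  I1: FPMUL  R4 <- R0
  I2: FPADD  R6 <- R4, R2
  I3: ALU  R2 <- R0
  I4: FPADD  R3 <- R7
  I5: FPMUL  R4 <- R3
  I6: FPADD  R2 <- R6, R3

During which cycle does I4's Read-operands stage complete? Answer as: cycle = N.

cycle = 15

  I1 | 1 | 2 | 7 | 8
  I2 | 2 | 9 | 12 | 13   RAW R4: wait I1 write@8
  I3 | 3 | 4 | 5 | 10   WAR R2: wait I2 read@9
  I4 | 14 | 15 | 18 | 19   struct: FPADD busy until I2 writes@13
  I5 | 15 | 20 | 25 | 26   RAW R3: wait I4 write@19
  I6 | 20 | 21 | 24 | 25   struct: FPADD busy until I4 writes@19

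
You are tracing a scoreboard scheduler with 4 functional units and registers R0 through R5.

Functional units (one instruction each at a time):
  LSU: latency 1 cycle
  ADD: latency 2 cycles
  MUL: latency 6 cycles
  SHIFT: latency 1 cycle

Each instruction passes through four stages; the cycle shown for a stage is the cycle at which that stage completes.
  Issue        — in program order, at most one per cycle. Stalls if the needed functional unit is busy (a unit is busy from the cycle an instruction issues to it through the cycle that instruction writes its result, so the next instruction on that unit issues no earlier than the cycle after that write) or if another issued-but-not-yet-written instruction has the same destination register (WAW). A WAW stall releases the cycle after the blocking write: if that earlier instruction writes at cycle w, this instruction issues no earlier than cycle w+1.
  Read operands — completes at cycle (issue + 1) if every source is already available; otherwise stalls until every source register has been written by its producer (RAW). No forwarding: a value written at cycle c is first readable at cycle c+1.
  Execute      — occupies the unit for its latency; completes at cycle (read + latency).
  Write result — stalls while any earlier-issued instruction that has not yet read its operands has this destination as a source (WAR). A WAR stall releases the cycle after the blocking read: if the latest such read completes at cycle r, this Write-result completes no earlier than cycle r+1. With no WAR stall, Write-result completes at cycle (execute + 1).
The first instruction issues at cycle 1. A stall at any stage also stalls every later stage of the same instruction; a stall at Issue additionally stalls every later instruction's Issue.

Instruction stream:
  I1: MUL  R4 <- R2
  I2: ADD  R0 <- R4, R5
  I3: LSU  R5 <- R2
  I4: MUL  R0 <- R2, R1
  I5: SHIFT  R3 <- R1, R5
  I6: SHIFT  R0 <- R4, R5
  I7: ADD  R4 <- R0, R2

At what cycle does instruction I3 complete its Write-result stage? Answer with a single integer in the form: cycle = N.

cycle 1: I1→MUL
cycle 2: I1 RO · I2→ADD
cycle 3: I3→LSU
cycle 4: I3 RO
cycle 5: I3 EX
cycle 8: I1 EX
cycle 9: I1 WR R4
cycle 10: I2 RO
cycle 11: I3 WR R5
cycle 12: I2 EX
cycle 13: I2 WR R0
cycle 14: I4→MUL
cycle 15: I4 RO · I5→SHIFT
cycle 16: I5 RO
cycle 17: I5 EX
cycle 18: I5 WR R3
cycle 21: I4 EX
cycle 22: I4 WR R0
cycle 23: I6→SHIFT
cycle 24: I6 RO · I7→ADD
cycle 25: I6 EX
cycle 26: I6 WR R0
cycle 27: I7 RO
cycle 29: I7 EX
cycle 30: I7 WR R4

cycle = 11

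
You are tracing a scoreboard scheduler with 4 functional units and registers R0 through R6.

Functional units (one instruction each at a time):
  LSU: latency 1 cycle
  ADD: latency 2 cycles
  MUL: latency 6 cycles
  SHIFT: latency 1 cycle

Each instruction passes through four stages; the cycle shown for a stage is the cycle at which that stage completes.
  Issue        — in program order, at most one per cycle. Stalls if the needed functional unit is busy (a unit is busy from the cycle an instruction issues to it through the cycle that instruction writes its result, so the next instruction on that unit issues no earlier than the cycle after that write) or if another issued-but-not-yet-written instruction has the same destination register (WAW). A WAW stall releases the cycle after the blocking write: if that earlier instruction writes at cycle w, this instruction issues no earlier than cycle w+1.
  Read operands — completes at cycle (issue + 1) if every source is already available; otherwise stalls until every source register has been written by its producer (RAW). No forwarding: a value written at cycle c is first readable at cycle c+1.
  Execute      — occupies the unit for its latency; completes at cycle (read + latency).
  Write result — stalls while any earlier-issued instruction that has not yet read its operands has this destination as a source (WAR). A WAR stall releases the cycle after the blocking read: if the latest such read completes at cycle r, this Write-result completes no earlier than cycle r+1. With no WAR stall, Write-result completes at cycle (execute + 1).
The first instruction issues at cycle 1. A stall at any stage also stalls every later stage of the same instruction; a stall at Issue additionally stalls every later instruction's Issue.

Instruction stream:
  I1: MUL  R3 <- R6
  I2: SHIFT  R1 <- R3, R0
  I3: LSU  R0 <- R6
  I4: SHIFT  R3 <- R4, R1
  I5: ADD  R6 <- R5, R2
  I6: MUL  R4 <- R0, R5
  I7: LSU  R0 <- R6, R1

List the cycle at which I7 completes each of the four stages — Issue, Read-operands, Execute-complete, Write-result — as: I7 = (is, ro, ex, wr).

I1 -> (1, 2, 8, 9)
I2 -> (2, 10, 11, 12)  // RAW R3: wait I1 write@9
I3 -> (3, 4, 5, 11)  // WAR R0: wait I2 read@10
I4 -> (13, 14, 15, 16)  // struct: SHIFT busy until I2 writes@12
I5 -> (14, 15, 17, 18)
I6 -> (15, 16, 22, 23)
I7 -> (16, 19, 20, 21)  // RAW R6: wait I5 write@18

I7 = (16, 19, 20, 21)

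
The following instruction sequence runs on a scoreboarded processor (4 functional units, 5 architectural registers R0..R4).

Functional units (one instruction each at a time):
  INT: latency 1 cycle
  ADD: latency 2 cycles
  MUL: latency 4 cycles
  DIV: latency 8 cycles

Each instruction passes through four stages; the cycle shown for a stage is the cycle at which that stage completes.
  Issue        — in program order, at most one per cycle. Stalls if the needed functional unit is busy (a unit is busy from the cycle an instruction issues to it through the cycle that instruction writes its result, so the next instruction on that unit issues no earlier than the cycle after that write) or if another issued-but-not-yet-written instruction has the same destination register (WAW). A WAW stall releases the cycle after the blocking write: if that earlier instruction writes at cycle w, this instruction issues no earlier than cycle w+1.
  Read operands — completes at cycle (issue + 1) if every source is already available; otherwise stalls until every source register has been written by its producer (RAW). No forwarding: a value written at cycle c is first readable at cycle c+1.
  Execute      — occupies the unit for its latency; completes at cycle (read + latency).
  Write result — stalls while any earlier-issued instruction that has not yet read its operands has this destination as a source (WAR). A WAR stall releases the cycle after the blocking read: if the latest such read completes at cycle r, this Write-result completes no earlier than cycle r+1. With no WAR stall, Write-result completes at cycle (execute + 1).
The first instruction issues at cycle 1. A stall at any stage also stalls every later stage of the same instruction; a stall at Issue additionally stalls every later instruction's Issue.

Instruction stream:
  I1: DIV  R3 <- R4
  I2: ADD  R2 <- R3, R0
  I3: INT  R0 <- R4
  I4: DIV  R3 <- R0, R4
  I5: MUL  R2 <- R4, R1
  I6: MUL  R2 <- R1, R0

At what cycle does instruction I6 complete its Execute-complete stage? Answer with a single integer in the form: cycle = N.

[I1] 1/2/10/11
[I2] 2/12/14/15  (RAW R3: wait I1 write@11)
[I3] 3/4/5/13  (WAR R0: wait I2 read@12)
[I4] 12/14/22/23  (struct: DIV busy until I1 writes@11; RAW R0: wait I3 write@13)
[I5] 16/17/21/22  (WAW R2: wait I2 write@15)
[I6] 23/24/28/29  (struct: MUL busy until I5 writes@22)

cycle = 28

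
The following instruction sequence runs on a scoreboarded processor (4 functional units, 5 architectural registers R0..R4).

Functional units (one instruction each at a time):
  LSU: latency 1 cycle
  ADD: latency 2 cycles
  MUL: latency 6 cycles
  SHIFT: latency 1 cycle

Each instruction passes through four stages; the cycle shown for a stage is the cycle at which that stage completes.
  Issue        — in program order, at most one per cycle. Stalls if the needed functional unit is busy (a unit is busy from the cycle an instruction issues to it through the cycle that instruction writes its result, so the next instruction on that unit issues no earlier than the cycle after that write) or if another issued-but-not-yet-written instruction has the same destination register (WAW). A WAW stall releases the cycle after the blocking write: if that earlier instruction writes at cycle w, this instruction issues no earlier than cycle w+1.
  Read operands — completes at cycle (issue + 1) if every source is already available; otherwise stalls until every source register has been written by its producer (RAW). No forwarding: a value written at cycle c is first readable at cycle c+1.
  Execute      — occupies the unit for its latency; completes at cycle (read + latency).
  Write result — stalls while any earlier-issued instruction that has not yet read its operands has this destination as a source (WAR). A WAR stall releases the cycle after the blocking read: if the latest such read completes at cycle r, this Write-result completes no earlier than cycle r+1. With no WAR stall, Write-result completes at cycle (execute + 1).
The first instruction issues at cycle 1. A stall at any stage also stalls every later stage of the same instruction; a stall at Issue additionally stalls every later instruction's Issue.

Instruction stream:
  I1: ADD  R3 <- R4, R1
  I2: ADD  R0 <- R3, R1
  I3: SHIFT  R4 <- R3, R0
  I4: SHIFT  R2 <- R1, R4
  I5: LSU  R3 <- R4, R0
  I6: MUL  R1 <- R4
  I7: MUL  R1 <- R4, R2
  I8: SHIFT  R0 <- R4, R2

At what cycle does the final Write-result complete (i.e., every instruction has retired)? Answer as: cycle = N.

I1: IS=1 RO=2 EX=4 WR=5
I2: IS=6 RO=7 EX=9 WR=10  [struct: ADD busy until I1 writes@5]
I3: IS=7 RO=11 EX=12 WR=13  [RAW R0: wait I2 write@10]
I4: IS=14 RO=15 EX=16 WR=17  [struct: SHIFT busy until I3 writes@13]
I5: IS=15 RO=16 EX=17 WR=18
I6: IS=16 RO=17 EX=23 WR=24
I7: IS=25 RO=26 EX=32 WR=33  [struct: MUL busy until I6 writes@24]
I8: IS=26 RO=27 EX=28 WR=29

cycle = 33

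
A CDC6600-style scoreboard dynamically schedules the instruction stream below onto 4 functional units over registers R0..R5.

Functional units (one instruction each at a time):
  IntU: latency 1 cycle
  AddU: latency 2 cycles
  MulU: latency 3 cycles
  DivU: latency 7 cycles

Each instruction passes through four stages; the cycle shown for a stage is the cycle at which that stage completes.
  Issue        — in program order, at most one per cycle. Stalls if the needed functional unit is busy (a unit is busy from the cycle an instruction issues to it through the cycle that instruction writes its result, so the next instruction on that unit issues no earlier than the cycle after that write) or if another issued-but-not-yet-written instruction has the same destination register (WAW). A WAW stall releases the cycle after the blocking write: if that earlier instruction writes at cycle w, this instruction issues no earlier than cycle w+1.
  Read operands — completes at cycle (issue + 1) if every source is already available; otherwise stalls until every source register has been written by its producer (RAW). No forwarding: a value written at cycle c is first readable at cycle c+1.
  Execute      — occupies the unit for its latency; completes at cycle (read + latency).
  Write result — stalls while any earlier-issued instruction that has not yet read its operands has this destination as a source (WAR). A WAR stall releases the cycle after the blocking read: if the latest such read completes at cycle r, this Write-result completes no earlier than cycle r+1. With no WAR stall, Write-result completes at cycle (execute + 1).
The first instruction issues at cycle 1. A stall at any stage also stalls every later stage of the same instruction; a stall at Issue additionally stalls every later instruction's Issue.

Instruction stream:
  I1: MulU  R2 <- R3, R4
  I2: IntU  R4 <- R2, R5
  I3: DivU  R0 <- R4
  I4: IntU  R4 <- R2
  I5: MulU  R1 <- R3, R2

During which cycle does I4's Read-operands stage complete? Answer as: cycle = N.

cycle = 11

c1: I1 issues→MulU
c2: I1 reads · I2 issues→IntU
c3: I3 issues→DivU
c5: I1 exec-done
c6: I1 writes R2
c7: I2 reads
c8: I2 exec-done
c9: I2 writes R4
c10: I3 reads · I4 issues→IntU
c11: I4 reads · I5 issues→MulU
c12: I4 exec-done · I5 reads
c13: I4 writes R4
c15: I5 exec-done
c16: I5 writes R1
c17: I3 exec-done
c18: I3 writes R0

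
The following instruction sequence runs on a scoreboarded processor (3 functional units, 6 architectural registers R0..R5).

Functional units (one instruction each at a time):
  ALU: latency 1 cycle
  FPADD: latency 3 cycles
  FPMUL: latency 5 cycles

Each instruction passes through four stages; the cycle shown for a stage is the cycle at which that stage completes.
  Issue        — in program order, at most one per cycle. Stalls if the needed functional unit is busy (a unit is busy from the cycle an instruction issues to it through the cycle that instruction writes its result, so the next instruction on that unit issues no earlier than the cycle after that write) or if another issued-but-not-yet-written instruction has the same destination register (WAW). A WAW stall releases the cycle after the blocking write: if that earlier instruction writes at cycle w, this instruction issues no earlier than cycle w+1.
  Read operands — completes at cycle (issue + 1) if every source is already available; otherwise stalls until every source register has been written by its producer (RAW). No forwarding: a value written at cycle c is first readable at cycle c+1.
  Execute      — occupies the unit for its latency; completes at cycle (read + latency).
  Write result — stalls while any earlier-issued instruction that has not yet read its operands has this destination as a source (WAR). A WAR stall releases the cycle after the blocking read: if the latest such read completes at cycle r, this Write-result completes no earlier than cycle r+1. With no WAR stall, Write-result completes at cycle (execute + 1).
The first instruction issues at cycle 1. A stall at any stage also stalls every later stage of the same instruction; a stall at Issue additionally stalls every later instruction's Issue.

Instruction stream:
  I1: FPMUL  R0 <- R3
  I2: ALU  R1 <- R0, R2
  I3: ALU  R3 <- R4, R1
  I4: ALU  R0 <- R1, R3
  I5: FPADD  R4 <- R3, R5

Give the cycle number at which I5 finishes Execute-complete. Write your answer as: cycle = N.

I1  is:1  ro:2  ex:7  wr:8
I2  is:2  ro:9  ex:10  wr:11  — RAW R0: wait I1 write@8
I3  is:12  ro:13  ex:14  wr:15  — struct: ALU busy until I2 writes@11
I4  is:16  ro:17  ex:18  wr:19  — struct: ALU busy until I3 writes@15
I5  is:17  ro:18  ex:21  wr:22

cycle = 21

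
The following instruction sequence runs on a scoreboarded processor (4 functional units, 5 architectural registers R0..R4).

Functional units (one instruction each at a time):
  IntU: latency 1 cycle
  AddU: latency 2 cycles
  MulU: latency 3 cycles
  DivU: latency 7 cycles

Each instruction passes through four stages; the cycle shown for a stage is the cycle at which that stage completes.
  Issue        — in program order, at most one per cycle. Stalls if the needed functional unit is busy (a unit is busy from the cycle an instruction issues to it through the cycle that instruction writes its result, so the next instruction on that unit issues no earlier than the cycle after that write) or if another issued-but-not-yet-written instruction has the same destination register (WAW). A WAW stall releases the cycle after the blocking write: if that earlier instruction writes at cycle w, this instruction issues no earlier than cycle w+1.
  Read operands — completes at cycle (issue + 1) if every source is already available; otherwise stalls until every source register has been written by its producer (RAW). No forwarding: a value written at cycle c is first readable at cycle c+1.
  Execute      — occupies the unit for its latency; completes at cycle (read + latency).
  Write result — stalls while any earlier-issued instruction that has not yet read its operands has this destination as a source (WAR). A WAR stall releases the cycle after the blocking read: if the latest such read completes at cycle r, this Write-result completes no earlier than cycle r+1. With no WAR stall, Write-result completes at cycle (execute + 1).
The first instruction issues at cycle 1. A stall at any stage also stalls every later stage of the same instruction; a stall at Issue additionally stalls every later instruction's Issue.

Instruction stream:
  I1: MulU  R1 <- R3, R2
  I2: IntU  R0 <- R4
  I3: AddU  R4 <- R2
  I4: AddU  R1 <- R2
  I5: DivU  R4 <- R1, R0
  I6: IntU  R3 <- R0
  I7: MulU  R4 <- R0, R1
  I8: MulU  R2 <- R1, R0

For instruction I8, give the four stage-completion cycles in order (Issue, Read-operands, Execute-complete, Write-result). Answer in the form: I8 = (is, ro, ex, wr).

c1: I1 issues→MulU
c2: I1 reads · I2 issues→IntU
c3: I2 reads · I3 issues→AddU
c4: I2 exec-done · I3 reads
c5: I1 exec-done · I2 writes R0
c6: I1 writes R1 · I3 exec-done
c7: I3 writes R4
c8: I4 issues→AddU
c9: I4 reads · I5 issues→DivU
c10: I6 issues→IntU
c11: I4 exec-done · I6 reads
c12: I4 writes R1 · I6 exec-done
c13: I5 reads · I6 writes R3
c20: I5 exec-done
c21: I5 writes R4
c22: I7 issues→MulU
c23: I7 reads
c26: I7 exec-done
c27: I7 writes R4
c28: I8 issues→MulU
c29: I8 reads
c32: I8 exec-done
c33: I8 writes R2

I8 = (28, 29, 32, 33)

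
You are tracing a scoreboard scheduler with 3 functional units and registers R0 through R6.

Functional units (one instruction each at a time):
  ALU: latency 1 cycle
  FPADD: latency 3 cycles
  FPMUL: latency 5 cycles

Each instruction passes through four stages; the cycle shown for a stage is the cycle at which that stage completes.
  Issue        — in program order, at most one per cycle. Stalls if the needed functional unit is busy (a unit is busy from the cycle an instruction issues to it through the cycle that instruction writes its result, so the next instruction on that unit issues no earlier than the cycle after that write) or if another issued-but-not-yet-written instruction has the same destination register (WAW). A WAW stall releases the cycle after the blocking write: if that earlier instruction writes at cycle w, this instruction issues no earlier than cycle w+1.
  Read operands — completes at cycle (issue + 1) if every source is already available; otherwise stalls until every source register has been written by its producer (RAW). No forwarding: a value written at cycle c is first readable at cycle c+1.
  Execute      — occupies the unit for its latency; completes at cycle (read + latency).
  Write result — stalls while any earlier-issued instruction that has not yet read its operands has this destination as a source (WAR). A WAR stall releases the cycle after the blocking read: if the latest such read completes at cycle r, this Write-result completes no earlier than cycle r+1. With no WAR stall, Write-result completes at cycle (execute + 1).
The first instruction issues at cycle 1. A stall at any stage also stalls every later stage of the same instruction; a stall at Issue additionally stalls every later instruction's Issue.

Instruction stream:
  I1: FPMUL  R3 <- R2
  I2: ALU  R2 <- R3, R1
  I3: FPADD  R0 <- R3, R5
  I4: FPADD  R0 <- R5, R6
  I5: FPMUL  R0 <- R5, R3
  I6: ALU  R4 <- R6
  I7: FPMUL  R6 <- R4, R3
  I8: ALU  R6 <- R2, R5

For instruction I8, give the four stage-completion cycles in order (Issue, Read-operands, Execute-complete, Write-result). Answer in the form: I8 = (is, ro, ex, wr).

I1: IS=1 RO=2 EX=7 WR=8
I2: IS=2 RO=9 EX=10 WR=11  [RAW R3: wait I1 write@8]
I3: IS=3 RO=9 EX=12 WR=13  [RAW R3: wait I1 write@8]
I4: IS=14 RO=15 EX=18 WR=19  [struct: FPADD busy until I3 writes@13]
I5: IS=20 RO=21 EX=26 WR=27  [WAW R0: wait I4 write@19]
I6: IS=21 RO=22 EX=23 WR=24
I7: IS=28 RO=29 EX=34 WR=35  [struct: FPMUL busy until I5 writes@27]
I8: IS=36 RO=37 EX=38 WR=39  [WAW R6: wait I7 write@35]

I8 = (36, 37, 38, 39)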